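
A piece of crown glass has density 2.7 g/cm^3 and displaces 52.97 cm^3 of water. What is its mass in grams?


Rearrange rho = m / V:
  m = rho * V
  m = 2.7 * 52.97 = 143.019 g

143.019 g


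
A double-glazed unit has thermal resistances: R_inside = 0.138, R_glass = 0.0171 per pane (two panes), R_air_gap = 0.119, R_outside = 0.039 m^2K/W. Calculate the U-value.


Total thermal resistance (series):
  R_total = R_in + R_glass + R_air + R_glass + R_out
  R_total = 0.138 + 0.0171 + 0.119 + 0.0171 + 0.039 = 0.3302 m^2K/W
U-value = 1 / R_total = 1 / 0.3302 = 3.028 W/m^2K

3.028 W/m^2K


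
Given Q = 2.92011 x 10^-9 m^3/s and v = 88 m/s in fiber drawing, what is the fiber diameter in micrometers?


Cross-sectional area from continuity:
  A = Q / v = 2.92011 x 10^-9 / 88 = 3.318307 x 10^-11 m^2
Diameter from circular cross-section:
  d = sqrt(4A / pi) * 10^6 (m -> um)
  d = sqrt(4 * 3.318307 x 10^-11 / pi) * 10^6 = 6.5 um

6.5 um


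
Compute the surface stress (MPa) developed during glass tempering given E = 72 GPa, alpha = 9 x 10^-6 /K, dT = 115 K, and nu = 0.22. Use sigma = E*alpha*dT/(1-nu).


Tempering stress: sigma = E * alpha * dT / (1 - nu)
  E (MPa) = 72 * 1000 = 72000
  Numerator = 72000 * (9 x 10^-6) * 115 = 74.52
  Denominator = 1 - 0.22 = 0.78
  sigma = 74.52 / 0.78 = 95.5 MPa

95.5 MPa


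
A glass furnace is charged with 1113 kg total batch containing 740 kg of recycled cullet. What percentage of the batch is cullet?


Cullet ratio = (cullet mass / total batch mass) * 100
  Ratio = 740 / 1113 * 100 = 66.49%

66.49%


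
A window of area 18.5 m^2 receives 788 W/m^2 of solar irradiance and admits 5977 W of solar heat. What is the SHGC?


Rearrange Q = Area * SHGC * Irradiance:
  SHGC = Q / (Area * Irradiance)
  SHGC = 5977 / (18.5 * 788) = 0.41

0.41


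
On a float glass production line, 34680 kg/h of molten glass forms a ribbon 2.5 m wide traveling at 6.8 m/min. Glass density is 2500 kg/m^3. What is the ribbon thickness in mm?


Ribbon cross-section from mass balance:
  Volume rate = throughput / density = 34680 / 2500 = 13.872 m^3/h
  thickness = volume rate / (speed * 60 * width), i.e.
  thickness = throughput / (60 * speed * width * density) * 1000
  thickness = 34680 / (60 * 6.8 * 2.5 * 2500) * 1000 = 13.6 mm

13.6 mm


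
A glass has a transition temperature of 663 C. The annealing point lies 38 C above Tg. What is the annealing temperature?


The annealing temperature is Tg plus the offset:
  T_anneal = 663 + 38 = 701 C

701 C


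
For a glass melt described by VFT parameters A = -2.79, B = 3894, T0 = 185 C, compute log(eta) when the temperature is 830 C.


VFT equation: log(eta) = A + B / (T - T0)
  T - T0 = 830 - 185 = 645
  B / (T - T0) = 3894 / 645 = 6.037
  log(eta) = -2.79 + 6.037 = 3.247

3.247


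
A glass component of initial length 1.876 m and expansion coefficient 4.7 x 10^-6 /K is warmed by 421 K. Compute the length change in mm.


Thermal expansion formula: dL = alpha * L0 * dT
  dL = (4.7 x 10^-6) * 1.876 * 421 = 0.00371204 m
Convert to mm: 0.00371204 * 1000 = 3.712 mm

3.712 mm


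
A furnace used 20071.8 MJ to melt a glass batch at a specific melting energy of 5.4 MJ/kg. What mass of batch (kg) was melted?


Rearrange E = m * s for m:
  m = E / s
  m = 20071.8 / 5.4 = 3717.0 kg

3717.0 kg


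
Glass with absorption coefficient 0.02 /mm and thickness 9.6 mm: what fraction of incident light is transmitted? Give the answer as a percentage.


Beer-Lambert law: T = exp(-alpha * thickness)
  exponent = -0.02 * 9.6 = -0.192
  T = exp(-0.192) = 0.8253
  Percentage = 0.8253 * 100 = 82.53%

82.53%


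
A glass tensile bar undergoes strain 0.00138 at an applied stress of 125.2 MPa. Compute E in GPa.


Young's modulus: E = stress / strain
  E = 125.2 MPa / 0.00138 = 90724.64 MPa
Convert to GPa: 90724.64 / 1000 = 90.72 GPa

90.72 GPa


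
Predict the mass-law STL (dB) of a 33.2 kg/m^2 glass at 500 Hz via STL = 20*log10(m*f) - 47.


Mass law: STL = 20 * log10(m * f) - 47
  m * f = 33.2 * 500 = 16600
  log10(16600) = 4.22011
  STL = 20 * 4.22011 - 47 = 84.4022 - 47 = 37.4 dB

37.4 dB


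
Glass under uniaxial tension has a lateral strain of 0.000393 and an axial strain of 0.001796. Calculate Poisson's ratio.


Poisson's ratio: nu = lateral strain / axial strain
  nu = 0.000393 / 0.001796 = 0.2188

0.2188


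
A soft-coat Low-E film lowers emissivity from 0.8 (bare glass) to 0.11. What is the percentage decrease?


Percentage reduction = (1 - coated/uncoated) * 100
  Ratio = 0.11 / 0.8 = 0.1375
  Reduction = (1 - 0.1375) * 100 = 86.2%

86.2%


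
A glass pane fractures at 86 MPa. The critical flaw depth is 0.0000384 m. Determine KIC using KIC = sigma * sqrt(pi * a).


Fracture toughness: KIC = sigma * sqrt(pi * a)
  pi * a = pi * 0.0000384 = 0.000120637
  sqrt(pi * a) = 0.010983
  KIC = 86 * 0.010983 = 0.945 MPa*sqrt(m)

0.945 MPa*sqrt(m)


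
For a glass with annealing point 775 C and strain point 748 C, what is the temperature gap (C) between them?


Gap = T_anneal - T_strain:
  gap = 775 - 748 = 27 C

27 C


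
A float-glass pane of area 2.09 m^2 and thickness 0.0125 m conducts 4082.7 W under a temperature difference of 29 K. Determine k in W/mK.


Fourier's law rearranged: k = Q * t / (A * dT)
  Numerator = 4082.7 * 0.0125 = 51.03375
  Denominator = 2.09 * 29 = 60.61
  k = 51.03375 / 60.61 = 0.842 W/mK

0.842 W/mK


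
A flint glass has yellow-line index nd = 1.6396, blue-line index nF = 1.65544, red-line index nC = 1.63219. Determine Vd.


Abbe number formula: Vd = (nd - 1) / (nF - nC)
  nd - 1 = 1.6396 - 1 = 0.6396
  nF - nC = 1.65544 - 1.63219 = 0.02325
  Vd = 0.6396 / 0.02325 = 27.51

27.51


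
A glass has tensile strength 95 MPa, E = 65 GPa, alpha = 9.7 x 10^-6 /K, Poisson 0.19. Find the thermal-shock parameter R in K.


Thermal shock resistance: R = sigma * (1 - nu) / (E * alpha)
  Numerator = 95 * (1 - 0.19) = 76.95
  Denominator = 65 * 1000 * (9.7 x 10^-6) = 0.6305
  R = 76.95 / 0.6305 = 122.0 K

122.0 K


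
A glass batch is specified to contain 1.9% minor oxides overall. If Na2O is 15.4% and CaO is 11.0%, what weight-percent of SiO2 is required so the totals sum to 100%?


Known pieces sum to 100%:
  SiO2 = 100 - (others + Na2O + CaO)
  SiO2 = 100 - (1.9 + 15.4 + 11.0) = 71.7%

71.7%


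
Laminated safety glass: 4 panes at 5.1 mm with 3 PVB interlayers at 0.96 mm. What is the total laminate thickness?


Total thickness = glass contribution + PVB contribution
  Glass: 4 * 5.1 = 20.4 mm
  PVB: 3 * 0.96 = 2.88 mm
  Total = 20.4 + 2.88 = 23.28 mm

23.28 mm


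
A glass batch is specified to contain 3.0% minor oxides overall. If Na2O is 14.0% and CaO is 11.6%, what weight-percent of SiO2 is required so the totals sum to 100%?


Known pieces sum to 100%:
  SiO2 = 100 - (others + Na2O + CaO)
  SiO2 = 100 - (3.0 + 14.0 + 11.6) = 71.4%

71.4%


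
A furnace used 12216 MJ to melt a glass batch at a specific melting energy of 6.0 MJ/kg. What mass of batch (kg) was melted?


Rearrange E = m * s for m:
  m = E / s
  m = 12216 / 6.0 = 2036.0 kg

2036.0 kg


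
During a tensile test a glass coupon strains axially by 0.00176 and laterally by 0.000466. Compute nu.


Poisson's ratio: nu = lateral strain / axial strain
  nu = 0.000466 / 0.00176 = 0.2648

0.2648


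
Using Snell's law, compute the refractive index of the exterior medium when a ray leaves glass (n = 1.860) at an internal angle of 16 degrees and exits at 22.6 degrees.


Apply Snell's law: n1 * sin(theta1) = n2 * sin(theta2)
  n2 = n1 * sin(theta1) / sin(theta2)
  sin(16) = 0.275637
  sin(22.6) = 0.384295
  n2 = 1.860 * 0.275637 / 0.384295 = 1.3341

1.3341


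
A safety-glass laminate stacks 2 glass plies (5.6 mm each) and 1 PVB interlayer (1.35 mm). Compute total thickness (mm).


Total thickness = glass contribution + PVB contribution
  Glass: 2 * 5.6 = 11.2 mm
  PVB: 1 * 1.35 = 1.35 mm
  Total = 11.2 + 1.35 = 12.55 mm

12.55 mm


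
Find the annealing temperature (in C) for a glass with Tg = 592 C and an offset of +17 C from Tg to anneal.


The annealing temperature is Tg plus the offset:
  T_anneal = 592 + 17 = 609 C

609 C


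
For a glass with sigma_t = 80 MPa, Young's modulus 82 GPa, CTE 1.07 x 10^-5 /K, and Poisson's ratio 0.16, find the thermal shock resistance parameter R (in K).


Thermal shock resistance: R = sigma * (1 - nu) / (E * alpha)
  Numerator = 80 * (1 - 0.16) = 67.2
  Denominator = 82 * 1000 * (1.07 x 10^-5) = 0.8774
  R = 67.2 / 0.8774 = 76.6 K

76.6 K


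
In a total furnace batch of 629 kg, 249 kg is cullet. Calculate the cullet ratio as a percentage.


Cullet ratio = (cullet mass / total batch mass) * 100
  Ratio = 249 / 629 * 100 = 39.59%

39.59%


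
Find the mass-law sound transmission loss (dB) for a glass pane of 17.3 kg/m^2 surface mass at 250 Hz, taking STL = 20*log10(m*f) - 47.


Mass law: STL = 20 * log10(m * f) - 47
  m * f = 17.3 * 250 = 4325
  log10(4325) = 3.63599
  STL = 20 * 3.63599 - 47 = 72.7198 - 47 = 25.7 dB

25.7 dB


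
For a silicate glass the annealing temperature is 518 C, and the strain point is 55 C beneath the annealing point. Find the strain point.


Strain point = annealing point - difference:
  T_strain = 518 - 55 = 463 C

463 C


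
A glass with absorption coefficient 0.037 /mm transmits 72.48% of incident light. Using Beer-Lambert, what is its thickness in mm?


Rearrange T = exp(-alpha * thickness):
  thickness = -ln(T) / alpha
  T = 72.48/100 = 0.7248
  ln(T) = -0.32186
  -ln(T) = 0.32186
  thickness = 0.32186 / 0.037 = 8.7 mm

8.7 mm


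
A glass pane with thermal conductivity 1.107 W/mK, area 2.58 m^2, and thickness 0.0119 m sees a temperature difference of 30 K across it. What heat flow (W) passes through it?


Fourier's law: Q = k * A * dT / t
  Q = 1.107 * 2.58 * 30 / 0.0119
  Q = 85.6818 / 0.0119 = 7200.2 W

7200.2 W


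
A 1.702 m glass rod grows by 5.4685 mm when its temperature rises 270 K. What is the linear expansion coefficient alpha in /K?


Rearrange dL = alpha * L0 * dT for alpha:
  alpha = dL / (L0 * dT)
  alpha = (5.4685 / 1000) / (1.702 * 270) = 0.0000119 /K = 1.19 x 10^-5 /K

1.19 x 10^-5 /K


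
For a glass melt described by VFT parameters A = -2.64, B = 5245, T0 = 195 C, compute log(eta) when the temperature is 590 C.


VFT equation: log(eta) = A + B / (T - T0)
  T - T0 = 590 - 195 = 395
  B / (T - T0) = 5245 / 395 = 13.278
  log(eta) = -2.64 + 13.278 = 10.638

10.638


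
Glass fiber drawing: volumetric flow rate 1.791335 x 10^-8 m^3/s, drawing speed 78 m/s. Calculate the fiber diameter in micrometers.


Cross-sectional area from continuity:
  A = Q / v = 1.791335 x 10^-8 / 78 = 2.296583 x 10^-10 m^2
Diameter from circular cross-section:
  d = sqrt(4A / pi) * 10^6 (m -> um)
  d = sqrt(4 * 2.296583 x 10^-10 / pi) * 10^6 = 17.1 um

17.1 um


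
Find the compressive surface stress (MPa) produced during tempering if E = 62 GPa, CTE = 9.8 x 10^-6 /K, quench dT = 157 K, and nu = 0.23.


Tempering stress: sigma = E * alpha * dT / (1 - nu)
  E (MPa) = 62 * 1000 = 62000
  Numerator = 62000 * (9.8 x 10^-6) * 157 = 95.3932
  Denominator = 1 - 0.23 = 0.77
  sigma = 95.3932 / 0.77 = 123.9 MPa

123.9 MPa


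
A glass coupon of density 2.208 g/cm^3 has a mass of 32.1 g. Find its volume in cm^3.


Rearrange rho = m / V:
  V = m / rho
  V = 32.1 / 2.208 = 14.538 cm^3

14.538 cm^3


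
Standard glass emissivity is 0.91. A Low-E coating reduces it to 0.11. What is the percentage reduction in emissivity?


Percentage reduction = (1 - coated/uncoated) * 100
  Ratio = 0.11 / 0.91 = 0.1209
  Reduction = (1 - 0.1209) * 100 = 87.9%

87.9%


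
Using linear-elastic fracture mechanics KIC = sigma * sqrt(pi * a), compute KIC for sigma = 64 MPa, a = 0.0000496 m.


Fracture toughness: KIC = sigma * sqrt(pi * a)
  pi * a = pi * 0.0000496 = 0.000155823
  sqrt(pi * a) = 0.012483
  KIC = 64 * 0.012483 = 0.799 MPa*sqrt(m)

0.799 MPa*sqrt(m)


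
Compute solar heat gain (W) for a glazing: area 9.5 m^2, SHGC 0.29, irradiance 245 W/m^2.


Solar heat gain: Q = Area * SHGC * Irradiance
  Q = 9.5 * 0.29 * 245 = 675 W

675 W


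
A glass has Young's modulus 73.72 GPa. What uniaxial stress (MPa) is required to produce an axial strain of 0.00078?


Rearrange E = sigma / epsilon:
  sigma = E * epsilon
  E (MPa) = 73.72 * 1000 = 73720
  sigma = 73720 * 0.00078 = 57.5 MPa

57.5 MPa


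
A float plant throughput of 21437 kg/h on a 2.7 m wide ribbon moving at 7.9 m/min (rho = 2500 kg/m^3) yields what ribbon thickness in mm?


Ribbon cross-section from mass balance:
  Volume rate = throughput / density = 21437 / 2500 = 8.5748 m^3/h
  thickness = volume rate / (speed * 60 * width), i.e.
  thickness = throughput / (60 * speed * width * density) * 1000
  thickness = 21437 / (60 * 7.9 * 2.7 * 2500) * 1000 = 6.7 mm

6.7 mm


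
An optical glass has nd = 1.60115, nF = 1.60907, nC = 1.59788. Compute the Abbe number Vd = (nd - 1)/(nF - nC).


Abbe number formula: Vd = (nd - 1) / (nF - nC)
  nd - 1 = 1.60115 - 1 = 0.60115
  nF - nC = 1.60907 - 1.59788 = 0.01119
  Vd = 0.60115 / 0.01119 = 53.72

53.72


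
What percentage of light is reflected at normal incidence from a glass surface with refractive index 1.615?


Fresnel reflectance at normal incidence:
  R = ((n - 1)/(n + 1))^2
  (n - 1)/(n + 1) = (1.615 - 1)/(1.615 + 1) = 0.235182
  R = 0.235182^2 = 0.0553106
  R(%) = 0.0553106 * 100 = 5.531%

5.531%


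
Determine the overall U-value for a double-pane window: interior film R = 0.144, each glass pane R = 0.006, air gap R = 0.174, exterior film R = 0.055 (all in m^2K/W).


Total thermal resistance (series):
  R_total = R_in + R_glass + R_air + R_glass + R_out
  R_total = 0.144 + 0.006 + 0.174 + 0.006 + 0.055 = 0.385 m^2K/W
U-value = 1 / R_total = 1 / 0.385 = 2.597 W/m^2K

2.597 W/m^2K


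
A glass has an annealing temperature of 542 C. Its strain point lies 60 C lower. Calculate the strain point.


Strain point = annealing point - difference:
  T_strain = 542 - 60 = 482 C

482 C


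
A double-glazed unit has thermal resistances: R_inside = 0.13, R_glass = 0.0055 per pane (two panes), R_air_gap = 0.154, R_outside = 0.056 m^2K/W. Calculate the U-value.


Total thermal resistance (series):
  R_total = R_in + R_glass + R_air + R_glass + R_out
  R_total = 0.13 + 0.0055 + 0.154 + 0.0055 + 0.056 = 0.351 m^2K/W
U-value = 1 / R_total = 1 / 0.351 = 2.849 W/m^2K

2.849 W/m^2K


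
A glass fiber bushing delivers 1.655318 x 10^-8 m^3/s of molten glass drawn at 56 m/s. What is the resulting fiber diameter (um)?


Cross-sectional area from continuity:
  A = Q / v = 1.655318 x 10^-8 / 56 = 2.955925 x 10^-10 m^2
Diameter from circular cross-section:
  d = sqrt(4A / pi) * 10^6 (m -> um)
  d = sqrt(4 * 2.955925 x 10^-10 / pi) * 10^6 = 19.4 um

19.4 um


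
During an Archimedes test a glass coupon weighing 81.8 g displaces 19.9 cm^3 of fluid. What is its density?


Use the definition of density:
  rho = mass / volume
  rho = 81.8 / 19.9 = 4.111 g/cm^3

4.111 g/cm^3


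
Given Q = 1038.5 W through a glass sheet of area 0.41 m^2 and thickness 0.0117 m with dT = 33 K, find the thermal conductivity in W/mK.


Fourier's law rearranged: k = Q * t / (A * dT)
  Numerator = 1038.5 * 0.0117 = 12.15045
  Denominator = 0.41 * 33 = 13.53
  k = 12.15045 / 13.53 = 0.898 W/mK

0.898 W/mK


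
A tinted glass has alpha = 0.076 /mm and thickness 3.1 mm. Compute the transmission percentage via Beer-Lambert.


Beer-Lambert law: T = exp(-alpha * thickness)
  exponent = -0.076 * 3.1 = -0.2356
  T = exp(-0.2356) = 0.7901
  Percentage = 0.7901 * 100 = 79.01%

79.01%


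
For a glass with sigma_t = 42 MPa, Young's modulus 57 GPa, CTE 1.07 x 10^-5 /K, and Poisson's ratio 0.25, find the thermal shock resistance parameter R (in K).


Thermal shock resistance: R = sigma * (1 - nu) / (E * alpha)
  Numerator = 42 * (1 - 0.25) = 31.5
  Denominator = 57 * 1000 * (1.07 x 10^-5) = 0.6099
  R = 31.5 / 0.6099 = 51.6 K

51.6 K


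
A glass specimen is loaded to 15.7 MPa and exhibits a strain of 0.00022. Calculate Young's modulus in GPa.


Young's modulus: E = stress / strain
  E = 15.7 MPa / 0.00022 = 71363.64 MPa
Convert to GPa: 71363.64 / 1000 = 71.36 GPa

71.36 GPa


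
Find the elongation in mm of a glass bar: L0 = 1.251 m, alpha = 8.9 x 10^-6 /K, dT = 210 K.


Thermal expansion formula: dL = alpha * L0 * dT
  dL = (8.9 x 10^-6) * 1.251 * 210 = 0.00233812 m
Convert to mm: 0.00233812 * 1000 = 2.3381 mm

2.3381 mm


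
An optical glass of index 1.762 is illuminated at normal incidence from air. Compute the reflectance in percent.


Fresnel reflectance at normal incidence:
  R = ((n - 1)/(n + 1))^2
  (n - 1)/(n + 1) = (1.762 - 1)/(1.762 + 1) = 0.275887
  R = 0.275887^2 = 0.0761136
  R(%) = 0.0761136 * 100 = 7.611%

7.611%


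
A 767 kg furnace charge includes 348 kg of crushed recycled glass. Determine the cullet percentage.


Cullet ratio = (cullet mass / total batch mass) * 100
  Ratio = 348 / 767 * 100 = 45.37%

45.37%


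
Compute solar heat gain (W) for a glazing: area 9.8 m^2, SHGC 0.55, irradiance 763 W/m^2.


Solar heat gain: Q = Area * SHGC * Irradiance
  Q = 9.8 * 0.55 * 763 = 4112.6 W

4112.6 W


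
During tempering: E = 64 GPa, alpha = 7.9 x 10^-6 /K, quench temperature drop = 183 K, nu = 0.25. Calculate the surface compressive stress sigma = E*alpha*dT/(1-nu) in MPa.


Tempering stress: sigma = E * alpha * dT / (1 - nu)
  E (MPa) = 64 * 1000 = 64000
  Numerator = 64000 * (7.9 x 10^-6) * 183 = 92.5248
  Denominator = 1 - 0.25 = 0.75
  sigma = 92.5248 / 0.75 = 123.4 MPa

123.4 MPa


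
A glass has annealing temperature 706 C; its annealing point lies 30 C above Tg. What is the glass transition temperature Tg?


Rearrange T_anneal = Tg + offset for Tg:
  Tg = T_anneal - offset = 706 - 30 = 676 C

676 C


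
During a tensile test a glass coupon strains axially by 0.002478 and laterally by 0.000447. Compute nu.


Poisson's ratio: nu = lateral strain / axial strain
  nu = 0.000447 / 0.002478 = 0.1804

0.1804


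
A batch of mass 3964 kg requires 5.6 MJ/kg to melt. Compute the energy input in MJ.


Total energy = mass * specific energy
  E = 3964 * 5.6 = 22198.4 MJ

22198.4 MJ


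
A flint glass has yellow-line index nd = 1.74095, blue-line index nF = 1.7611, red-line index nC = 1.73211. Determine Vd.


Abbe number formula: Vd = (nd - 1) / (nF - nC)
  nd - 1 = 1.74095 - 1 = 0.74095
  nF - nC = 1.7611 - 1.73211 = 0.02899
  Vd = 0.74095 / 0.02899 = 25.56

25.56


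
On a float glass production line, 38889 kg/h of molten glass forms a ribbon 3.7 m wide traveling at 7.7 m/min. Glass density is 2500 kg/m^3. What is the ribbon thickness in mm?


Ribbon cross-section from mass balance:
  Volume rate = throughput / density = 38889 / 2500 = 15.5556 m^3/h
  thickness = volume rate / (speed * 60 * width), i.e.
  thickness = throughput / (60 * speed * width * density) * 1000
  thickness = 38889 / (60 * 7.7 * 3.7 * 2500) * 1000 = 9.1 mm

9.1 mm


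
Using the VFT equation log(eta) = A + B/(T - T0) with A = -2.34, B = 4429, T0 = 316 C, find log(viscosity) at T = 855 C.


VFT equation: log(eta) = A + B / (T - T0)
  T - T0 = 855 - 316 = 539
  B / (T - T0) = 4429 / 539 = 8.217
  log(eta) = -2.34 + 8.217 = 5.877

5.877


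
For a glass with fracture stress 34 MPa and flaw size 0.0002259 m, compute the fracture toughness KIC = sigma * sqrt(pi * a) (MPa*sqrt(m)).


Fracture toughness: KIC = sigma * sqrt(pi * a)
  pi * a = pi * 0.0002259 = 0.000709686
  sqrt(pi * a) = 0.02664
  KIC = 34 * 0.02664 = 0.906 MPa*sqrt(m)

0.906 MPa*sqrt(m)


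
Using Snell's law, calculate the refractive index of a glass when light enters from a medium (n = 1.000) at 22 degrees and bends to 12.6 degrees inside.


Apply Snell's law: n1 * sin(theta1) = n2 * sin(theta2)
  n2 = n1 * sin(theta1) / sin(theta2)
  sin(22) = 0.374607
  sin(12.6) = 0.218143
  n2 = 1.000 * 0.374607 / 0.218143 = 1.7173

1.7173


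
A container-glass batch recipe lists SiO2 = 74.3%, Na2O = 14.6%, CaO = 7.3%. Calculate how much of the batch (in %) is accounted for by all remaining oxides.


Sum the three major oxides:
  SiO2 + Na2O + CaO = 74.3 + 14.6 + 7.3 = 96.2%
Subtract from 100%:
  Others = 100 - 96.2 = 3.8%

3.8%


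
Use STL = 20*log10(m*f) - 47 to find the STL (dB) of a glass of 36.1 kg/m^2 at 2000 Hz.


Mass law: STL = 20 * log10(m * f) - 47
  m * f = 36.1 * 2000 = 72200
  log10(72200) = 4.85854
  STL = 20 * 4.85854 - 47 = 97.1708 - 47 = 50.2 dB

50.2 dB


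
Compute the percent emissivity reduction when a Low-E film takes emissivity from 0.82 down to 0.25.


Percentage reduction = (1 - coated/uncoated) * 100
  Ratio = 0.25 / 0.82 = 0.3049
  Reduction = (1 - 0.3049) * 100 = 69.5%

69.5%


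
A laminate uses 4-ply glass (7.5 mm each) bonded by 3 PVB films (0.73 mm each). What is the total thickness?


Total thickness = glass contribution + PVB contribution
  Glass: 4 * 7.5 = 30.0 mm
  PVB: 3 * 0.73 = 2.19 mm
  Total = 30.0 + 2.19 = 32.19 mm

32.19 mm


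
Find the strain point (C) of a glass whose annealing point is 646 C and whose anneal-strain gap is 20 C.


Strain point = annealing point - difference:
  T_strain = 646 - 20 = 626 C

626 C


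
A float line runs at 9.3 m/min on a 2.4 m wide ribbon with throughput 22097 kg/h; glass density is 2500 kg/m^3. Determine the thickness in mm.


Ribbon cross-section from mass balance:
  Volume rate = throughput / density = 22097 / 2500 = 8.8388 m^3/h
  thickness = volume rate / (speed * 60 * width), i.e.
  thickness = throughput / (60 * speed * width * density) * 1000
  thickness = 22097 / (60 * 9.3 * 2.4 * 2500) * 1000 = 6.6 mm

6.6 mm


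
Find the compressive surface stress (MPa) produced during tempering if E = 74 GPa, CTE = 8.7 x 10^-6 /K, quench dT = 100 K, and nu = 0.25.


Tempering stress: sigma = E * alpha * dT / (1 - nu)
  E (MPa) = 74 * 1000 = 74000
  Numerator = 74000 * (8.7 x 10^-6) * 100 = 64.38
  Denominator = 1 - 0.25 = 0.75
  sigma = 64.38 / 0.75 = 85.8 MPa

85.8 MPa


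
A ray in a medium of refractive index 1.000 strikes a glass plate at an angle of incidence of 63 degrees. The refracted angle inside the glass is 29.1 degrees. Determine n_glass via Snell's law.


Apply Snell's law: n1 * sin(theta1) = n2 * sin(theta2)
  n2 = n1 * sin(theta1) / sin(theta2)
  sin(63) = 0.891007
  sin(29.1) = 0.486335
  n2 = 1.000 * 0.891007 / 0.486335 = 1.8321

1.8321


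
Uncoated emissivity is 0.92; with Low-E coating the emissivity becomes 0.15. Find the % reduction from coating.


Percentage reduction = (1 - coated/uncoated) * 100
  Ratio = 0.15 / 0.92 = 0.163
  Reduction = (1 - 0.163) * 100 = 83.7%

83.7%


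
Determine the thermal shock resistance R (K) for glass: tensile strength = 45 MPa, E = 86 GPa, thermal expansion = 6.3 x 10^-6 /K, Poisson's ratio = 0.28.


Thermal shock resistance: R = sigma * (1 - nu) / (E * alpha)
  Numerator = 45 * (1 - 0.28) = 32.4
  Denominator = 86 * 1000 * (6.3 x 10^-6) = 0.5418
  R = 32.4 / 0.5418 = 59.8 K

59.8 K


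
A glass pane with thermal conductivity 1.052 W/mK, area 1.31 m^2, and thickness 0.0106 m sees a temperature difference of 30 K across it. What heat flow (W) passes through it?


Fourier's law: Q = k * A * dT / t
  Q = 1.052 * 1.31 * 30 / 0.0106
  Q = 41.3436 / 0.0106 = 3900.3 W

3900.3 W


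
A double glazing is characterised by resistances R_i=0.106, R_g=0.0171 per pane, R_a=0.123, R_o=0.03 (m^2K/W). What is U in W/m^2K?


Total thermal resistance (series):
  R_total = R_in + R_glass + R_air + R_glass + R_out
  R_total = 0.106 + 0.0171 + 0.123 + 0.0171 + 0.03 = 0.2932 m^2K/W
U-value = 1 / R_total = 1 / 0.2932 = 3.411 W/m^2K

3.411 W/m^2K


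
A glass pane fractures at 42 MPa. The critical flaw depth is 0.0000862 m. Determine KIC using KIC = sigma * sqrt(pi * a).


Fracture toughness: KIC = sigma * sqrt(pi * a)
  pi * a = pi * 0.0000862 = 0.000270805
  sqrt(pi * a) = 0.016456
  KIC = 42 * 0.016456 = 0.691 MPa*sqrt(m)

0.691 MPa*sqrt(m)


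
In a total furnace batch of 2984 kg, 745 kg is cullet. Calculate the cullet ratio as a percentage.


Cullet ratio = (cullet mass / total batch mass) * 100
  Ratio = 745 / 2984 * 100 = 24.97%

24.97%


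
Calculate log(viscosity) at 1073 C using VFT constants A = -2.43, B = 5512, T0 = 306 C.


VFT equation: log(eta) = A + B / (T - T0)
  T - T0 = 1073 - 306 = 767
  B / (T - T0) = 5512 / 767 = 7.186
  log(eta) = -2.43 + 7.186 = 4.756

4.756


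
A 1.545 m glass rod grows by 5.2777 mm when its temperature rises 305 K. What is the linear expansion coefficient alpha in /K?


Rearrange dL = alpha * L0 * dT for alpha:
  alpha = dL / (L0 * dT)
  alpha = (5.2777 / 1000) / (1.545 * 305) = 0.0000112 /K = 1.12 x 10^-5 /K

1.12 x 10^-5 /K


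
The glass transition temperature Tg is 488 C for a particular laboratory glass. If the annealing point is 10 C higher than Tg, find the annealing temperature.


The annealing temperature is Tg plus the offset:
  T_anneal = 488 + 10 = 498 C

498 C


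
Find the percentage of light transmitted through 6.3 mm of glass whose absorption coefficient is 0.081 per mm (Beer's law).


Beer-Lambert law: T = exp(-alpha * thickness)
  exponent = -0.081 * 6.3 = -0.5103
  T = exp(-0.5103) = 0.6003
  Percentage = 0.6003 * 100 = 60.03%

60.03%


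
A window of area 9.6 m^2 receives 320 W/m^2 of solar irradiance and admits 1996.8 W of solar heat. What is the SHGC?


Rearrange Q = Area * SHGC * Irradiance:
  SHGC = Q / (Area * Irradiance)
  SHGC = 1996.8 / (9.6 * 320) = 0.65

0.65


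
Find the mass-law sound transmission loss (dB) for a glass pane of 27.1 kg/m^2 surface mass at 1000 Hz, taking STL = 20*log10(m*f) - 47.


Mass law: STL = 20 * log10(m * f) - 47
  m * f = 27.1 * 1000 = 27100
  log10(27100) = 4.43297
  STL = 20 * 4.43297 - 47 = 88.6594 - 47 = 41.7 dB

41.7 dB


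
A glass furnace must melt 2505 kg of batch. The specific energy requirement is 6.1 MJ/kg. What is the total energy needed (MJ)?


Total energy = mass * specific energy
  E = 2505 * 6.1 = 15280.5 MJ

15280.5 MJ


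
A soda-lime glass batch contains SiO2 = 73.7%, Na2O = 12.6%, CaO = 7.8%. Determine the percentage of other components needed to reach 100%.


Sum the three major oxides:
  SiO2 + Na2O + CaO = 73.7 + 12.6 + 7.8 = 94.1%
Subtract from 100%:
  Others = 100 - 94.1 = 5.9%

5.9%


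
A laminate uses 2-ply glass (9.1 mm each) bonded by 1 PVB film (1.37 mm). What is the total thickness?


Total thickness = glass contribution + PVB contribution
  Glass: 2 * 9.1 = 18.2 mm
  PVB: 1 * 1.37 = 1.37 mm
  Total = 18.2 + 1.37 = 19.57 mm

19.57 mm


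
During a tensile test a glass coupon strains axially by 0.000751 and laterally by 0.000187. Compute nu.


Poisson's ratio: nu = lateral strain / axial strain
  nu = 0.000187 / 0.000751 = 0.249

0.249


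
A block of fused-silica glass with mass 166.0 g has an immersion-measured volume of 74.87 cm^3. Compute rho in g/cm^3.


Use the definition of density:
  rho = mass / volume
  rho = 166.0 / 74.87 = 2.217 g/cm^3

2.217 g/cm^3


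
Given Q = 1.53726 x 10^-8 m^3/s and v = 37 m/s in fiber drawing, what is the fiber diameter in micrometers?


Cross-sectional area from continuity:
  A = Q / v = 1.53726 x 10^-8 / 37 = 4.154757 x 10^-10 m^2
Diameter from circular cross-section:
  d = sqrt(4A / pi) * 10^6 (m -> um)
  d = sqrt(4 * 4.154757 x 10^-10 / pi) * 10^6 = 23.0 um

23.0 um


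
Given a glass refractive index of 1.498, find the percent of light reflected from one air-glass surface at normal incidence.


Fresnel reflectance at normal incidence:
  R = ((n - 1)/(n + 1))^2
  (n - 1)/(n + 1) = (1.498 - 1)/(1.498 + 1) = 0.199359
  R = 0.199359^2 = 0.039744
  R(%) = 0.039744 * 100 = 3.974%

3.974%


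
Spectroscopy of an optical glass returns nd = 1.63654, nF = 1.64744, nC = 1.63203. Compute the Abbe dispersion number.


Abbe number formula: Vd = (nd - 1) / (nF - nC)
  nd - 1 = 1.63654 - 1 = 0.63654
  nF - nC = 1.64744 - 1.63203 = 0.01541
  Vd = 0.63654 / 0.01541 = 41.31

41.31


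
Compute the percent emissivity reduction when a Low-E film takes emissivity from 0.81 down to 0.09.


Percentage reduction = (1 - coated/uncoated) * 100
  Ratio = 0.09 / 0.81 = 0.1111
  Reduction = (1 - 0.1111) * 100 = 88.9%

88.9%


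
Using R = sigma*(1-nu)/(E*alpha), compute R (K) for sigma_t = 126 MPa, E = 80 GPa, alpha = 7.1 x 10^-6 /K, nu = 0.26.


Thermal shock resistance: R = sigma * (1 - nu) / (E * alpha)
  Numerator = 126 * (1 - 0.26) = 93.24
  Denominator = 80 * 1000 * (7.1 x 10^-6) = 0.568
  R = 93.24 / 0.568 = 164.2 K

164.2 K


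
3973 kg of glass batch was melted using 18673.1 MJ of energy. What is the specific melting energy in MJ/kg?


Rearrange E = m * s for s:
  s = E / m
  s = 18673.1 / 3973 = 4.7 MJ/kg

4.7 MJ/kg


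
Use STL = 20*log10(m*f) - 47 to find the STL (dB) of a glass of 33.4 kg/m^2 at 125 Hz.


Mass law: STL = 20 * log10(m * f) - 47
  m * f = 33.4 * 125 = 4175
  log10(4175) = 3.62066
  STL = 20 * 3.62066 - 47 = 72.4132 - 47 = 25.4 dB

25.4 dB


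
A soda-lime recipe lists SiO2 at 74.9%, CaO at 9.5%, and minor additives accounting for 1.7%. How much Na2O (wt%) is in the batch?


Pieces sum to 100%:
  Na2O = 100 - (SiO2 + CaO + others)
  Na2O = 100 - (74.9 + 9.5 + 1.7) = 13.9%

13.9%


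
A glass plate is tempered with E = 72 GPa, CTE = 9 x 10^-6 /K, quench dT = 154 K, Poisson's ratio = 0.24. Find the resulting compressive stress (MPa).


Tempering stress: sigma = E * alpha * dT / (1 - nu)
  E (MPa) = 72 * 1000 = 72000
  Numerator = 72000 * (9 x 10^-6) * 154 = 99.792
  Denominator = 1 - 0.24 = 0.76
  sigma = 99.792 / 0.76 = 131.3 MPa

131.3 MPa


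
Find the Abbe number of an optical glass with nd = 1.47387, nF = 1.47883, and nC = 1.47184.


Abbe number formula: Vd = (nd - 1) / (nF - nC)
  nd - 1 = 1.47387 - 1 = 0.47387
  nF - nC = 1.47883 - 1.47184 = 0.00699
  Vd = 0.47387 / 0.00699 = 67.79

67.79


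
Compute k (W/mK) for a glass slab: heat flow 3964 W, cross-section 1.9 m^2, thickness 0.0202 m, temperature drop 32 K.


Fourier's law rearranged: k = Q * t / (A * dT)
  Numerator = 3964 * 0.0202 = 80.0728
  Denominator = 1.9 * 32 = 60.8
  k = 80.0728 / 60.8 = 1.317 W/mK

1.317 W/mK


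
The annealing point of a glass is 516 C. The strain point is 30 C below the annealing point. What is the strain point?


Strain point = annealing point - difference:
  T_strain = 516 - 30 = 486 C

486 C


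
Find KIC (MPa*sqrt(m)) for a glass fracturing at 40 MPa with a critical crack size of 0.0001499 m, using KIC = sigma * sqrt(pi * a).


Fracture toughness: KIC = sigma * sqrt(pi * a)
  pi * a = pi * 0.0001499 = 0.000470925
  sqrt(pi * a) = 0.021701
  KIC = 40 * 0.021701 = 0.868 MPa*sqrt(m)

0.868 MPa*sqrt(m)


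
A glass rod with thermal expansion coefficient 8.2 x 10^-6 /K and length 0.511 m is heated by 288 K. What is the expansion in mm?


Thermal expansion formula: dL = alpha * L0 * dT
  dL = (8.2 x 10^-6) * 0.511 * 288 = 0.00120678 m
Convert to mm: 0.00120678 * 1000 = 1.2068 mm

1.2068 mm


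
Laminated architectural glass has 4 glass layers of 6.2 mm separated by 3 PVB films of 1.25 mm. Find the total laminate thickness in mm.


Total thickness = glass contribution + PVB contribution
  Glass: 4 * 6.2 = 24.8 mm
  PVB: 3 * 1.25 = 3.75 mm
  Total = 24.8 + 3.75 = 28.55 mm

28.55 mm


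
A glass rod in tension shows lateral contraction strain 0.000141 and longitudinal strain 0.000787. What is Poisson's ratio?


Poisson's ratio: nu = lateral strain / axial strain
  nu = 0.000141 / 0.000787 = 0.1792

0.1792


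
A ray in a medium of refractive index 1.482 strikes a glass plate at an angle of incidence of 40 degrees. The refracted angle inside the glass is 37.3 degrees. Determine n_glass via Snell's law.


Apply Snell's law: n1 * sin(theta1) = n2 * sin(theta2)
  n2 = n1 * sin(theta1) / sin(theta2)
  sin(40) = 0.642788
  sin(37.3) = 0.605988
  n2 = 1.482 * 0.642788 / 0.605988 = 1.572

1.572


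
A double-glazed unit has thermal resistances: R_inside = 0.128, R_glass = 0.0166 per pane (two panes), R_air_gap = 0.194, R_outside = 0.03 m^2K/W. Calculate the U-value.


Total thermal resistance (series):
  R_total = R_in + R_glass + R_air + R_glass + R_out
  R_total = 0.128 + 0.0166 + 0.194 + 0.0166 + 0.03 = 0.3852 m^2K/W
U-value = 1 / R_total = 1 / 0.3852 = 2.596 W/m^2K

2.596 W/m^2K


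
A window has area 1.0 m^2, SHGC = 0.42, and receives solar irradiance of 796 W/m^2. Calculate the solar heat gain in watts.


Solar heat gain: Q = Area * SHGC * Irradiance
  Q = 1.0 * 0.42 * 796 = 334.3 W

334.3 W


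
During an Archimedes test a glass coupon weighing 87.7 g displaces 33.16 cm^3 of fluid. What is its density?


Use the definition of density:
  rho = mass / volume
  rho = 87.7 / 33.16 = 2.645 g/cm^3

2.645 g/cm^3


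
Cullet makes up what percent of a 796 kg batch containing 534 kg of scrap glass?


Cullet ratio = (cullet mass / total batch mass) * 100
  Ratio = 534 / 796 * 100 = 67.09%

67.09%


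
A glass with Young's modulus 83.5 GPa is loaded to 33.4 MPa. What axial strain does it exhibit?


Rearrange E = sigma / epsilon:
  epsilon = sigma / E
  E (MPa) = 83.5 * 1000 = 83500
  epsilon = 33.4 / 83500 = 0.0004

0.0004


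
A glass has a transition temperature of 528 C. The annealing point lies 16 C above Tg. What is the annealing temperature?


The annealing temperature is Tg plus the offset:
  T_anneal = 528 + 16 = 544 C

544 C


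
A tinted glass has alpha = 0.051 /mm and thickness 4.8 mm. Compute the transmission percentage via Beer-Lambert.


Beer-Lambert law: T = exp(-alpha * thickness)
  exponent = -0.051 * 4.8 = -0.2448
  T = exp(-0.2448) = 0.7829
  Percentage = 0.7829 * 100 = 78.29%

78.29%


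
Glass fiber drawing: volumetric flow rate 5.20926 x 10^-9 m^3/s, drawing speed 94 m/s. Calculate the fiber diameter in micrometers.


Cross-sectional area from continuity:
  A = Q / v = 5.20926 x 10^-9 / 94 = 5.541766 x 10^-11 m^2
Diameter from circular cross-section:
  d = sqrt(4A / pi) * 10^6 (m -> um)
  d = sqrt(4 * 5.541766 x 10^-11 / pi) * 10^6 = 8.4 um

8.4 um


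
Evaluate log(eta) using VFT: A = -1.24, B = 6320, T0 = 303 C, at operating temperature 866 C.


VFT equation: log(eta) = A + B / (T - T0)
  T - T0 = 866 - 303 = 563
  B / (T - T0) = 6320 / 563 = 11.226
  log(eta) = -1.24 + 11.226 = 9.986

9.986


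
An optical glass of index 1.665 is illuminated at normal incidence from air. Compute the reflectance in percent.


Fresnel reflectance at normal incidence:
  R = ((n - 1)/(n + 1))^2
  (n - 1)/(n + 1) = (1.665 - 1)/(1.665 + 1) = 0.249531
  R = 0.249531^2 = 0.0622657
  R(%) = 0.0622657 * 100 = 6.227%

6.227%


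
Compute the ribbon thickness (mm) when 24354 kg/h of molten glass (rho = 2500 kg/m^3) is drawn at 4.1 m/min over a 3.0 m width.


Ribbon cross-section from mass balance:
  Volume rate = throughput / density = 24354 / 2500 = 9.7416 m^3/h
  thickness = volume rate / (speed * 60 * width), i.e.
  thickness = throughput / (60 * speed * width * density) * 1000
  thickness = 24354 / (60 * 4.1 * 3.0 * 2500) * 1000 = 13.2 mm

13.2 mm


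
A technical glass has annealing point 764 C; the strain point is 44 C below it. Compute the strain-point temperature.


Strain point = annealing point - difference:
  T_strain = 764 - 44 = 720 C

720 C


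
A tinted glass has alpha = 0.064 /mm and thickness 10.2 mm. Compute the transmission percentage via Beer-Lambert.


Beer-Lambert law: T = exp(-alpha * thickness)
  exponent = -0.064 * 10.2 = -0.6528
  T = exp(-0.6528) = 0.5206
  Percentage = 0.5206 * 100 = 52.06%

52.06%


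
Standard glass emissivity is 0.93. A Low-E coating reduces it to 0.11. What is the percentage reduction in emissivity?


Percentage reduction = (1 - coated/uncoated) * 100
  Ratio = 0.11 / 0.93 = 0.1183
  Reduction = (1 - 0.1183) * 100 = 88.2%

88.2%


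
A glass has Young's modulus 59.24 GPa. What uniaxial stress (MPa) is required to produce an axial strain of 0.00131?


Rearrange E = sigma / epsilon:
  sigma = E * epsilon
  E (MPa) = 59.24 * 1000 = 59240
  sigma = 59240 * 0.00131 = 77.6 MPa

77.6 MPa


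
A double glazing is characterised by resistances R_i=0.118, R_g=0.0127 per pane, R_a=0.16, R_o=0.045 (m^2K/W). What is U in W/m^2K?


Total thermal resistance (series):
  R_total = R_in + R_glass + R_air + R_glass + R_out
  R_total = 0.118 + 0.0127 + 0.16 + 0.0127 + 0.045 = 0.3484 m^2K/W
U-value = 1 / R_total = 1 / 0.3484 = 2.87 W/m^2K

2.87 W/m^2K


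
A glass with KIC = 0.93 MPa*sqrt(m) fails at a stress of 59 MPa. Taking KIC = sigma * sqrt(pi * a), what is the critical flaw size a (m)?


Rearrange KIC = sigma * sqrt(pi * a):
  sqrt(pi * a) = KIC / sigma
  sqrt(pi * a) = 0.93 / 59 = 0.015763
  a = (KIC / sigma)^2 / pi
  a = 0.015763^2 / pi = 0.0000791 m

0.0000791 m


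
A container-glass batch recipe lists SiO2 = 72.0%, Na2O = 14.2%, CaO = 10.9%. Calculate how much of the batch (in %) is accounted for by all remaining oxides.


Sum the three major oxides:
  SiO2 + Na2O + CaO = 72.0 + 14.2 + 10.9 = 97.1%
Subtract from 100%:
  Others = 100 - 97.1 = 2.9%

2.9%


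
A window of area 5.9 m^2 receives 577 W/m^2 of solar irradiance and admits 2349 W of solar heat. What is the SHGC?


Rearrange Q = Area * SHGC * Irradiance:
  SHGC = Q / (Area * Irradiance)
  SHGC = 2349 / (5.9 * 577) = 0.69

0.69


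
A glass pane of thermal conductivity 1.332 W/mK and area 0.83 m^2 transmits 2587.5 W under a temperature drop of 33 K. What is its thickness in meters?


Fourier's law: t = k * A * dT / Q
  t = 1.332 * 0.83 * 33 / 2587.5
  t = 36.48348 / 2587.5 = 0.0141 m

0.0141 m


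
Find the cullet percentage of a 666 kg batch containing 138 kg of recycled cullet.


Cullet ratio = (cullet mass / total batch mass) * 100
  Ratio = 138 / 666 * 100 = 20.72%

20.72%


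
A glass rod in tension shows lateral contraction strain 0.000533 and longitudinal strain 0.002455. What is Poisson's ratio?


Poisson's ratio: nu = lateral strain / axial strain
  nu = 0.000533 / 0.002455 = 0.2171

0.2171


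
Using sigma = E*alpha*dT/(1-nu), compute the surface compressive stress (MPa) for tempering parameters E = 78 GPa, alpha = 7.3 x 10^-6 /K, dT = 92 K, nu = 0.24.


Tempering stress: sigma = E * alpha * dT / (1 - nu)
  E (MPa) = 78 * 1000 = 78000
  Numerator = 78000 * (7.3 x 10^-6) * 92 = 52.3848
  Denominator = 1 - 0.24 = 0.76
  sigma = 52.3848 / 0.76 = 68.9 MPa

68.9 MPa


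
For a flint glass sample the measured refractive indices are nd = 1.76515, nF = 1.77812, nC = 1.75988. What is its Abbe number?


Abbe number formula: Vd = (nd - 1) / (nF - nC)
  nd - 1 = 1.76515 - 1 = 0.76515
  nF - nC = 1.77812 - 1.75988 = 0.01824
  Vd = 0.76515 / 0.01824 = 41.95

41.95


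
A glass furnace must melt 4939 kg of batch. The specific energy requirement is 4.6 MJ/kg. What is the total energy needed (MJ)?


Total energy = mass * specific energy
  E = 4939 * 4.6 = 22719.4 MJ

22719.4 MJ


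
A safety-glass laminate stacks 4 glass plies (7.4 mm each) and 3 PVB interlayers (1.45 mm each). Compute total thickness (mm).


Total thickness = glass contribution + PVB contribution
  Glass: 4 * 7.4 = 29.6 mm
  PVB: 3 * 1.45 = 4.35 mm
  Total = 29.6 + 4.35 = 33.95 mm

33.95 mm


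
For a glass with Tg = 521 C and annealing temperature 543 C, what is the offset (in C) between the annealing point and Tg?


Offset = T_anneal - Tg:
  offset = 543 - 521 = 22 C

22 C


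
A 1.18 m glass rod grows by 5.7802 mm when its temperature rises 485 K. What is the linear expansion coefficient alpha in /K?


Rearrange dL = alpha * L0 * dT for alpha:
  alpha = dL / (L0 * dT)
  alpha = (5.7802 / 1000) / (1.18 * 485) = 0.0000101 /K = 1.01 x 10^-5 /K

1.01 x 10^-5 /K
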